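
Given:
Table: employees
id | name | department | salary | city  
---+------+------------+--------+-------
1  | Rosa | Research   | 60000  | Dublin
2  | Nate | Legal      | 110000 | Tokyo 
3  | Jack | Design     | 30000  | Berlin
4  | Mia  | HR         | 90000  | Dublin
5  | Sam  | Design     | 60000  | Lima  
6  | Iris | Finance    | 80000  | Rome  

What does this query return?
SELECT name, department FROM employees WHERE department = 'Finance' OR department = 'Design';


Filtering: department = 'Finance' OR 'Design'
Matching: 3 rows

3 rows:
Jack, Design
Sam, Design
Iris, Finance


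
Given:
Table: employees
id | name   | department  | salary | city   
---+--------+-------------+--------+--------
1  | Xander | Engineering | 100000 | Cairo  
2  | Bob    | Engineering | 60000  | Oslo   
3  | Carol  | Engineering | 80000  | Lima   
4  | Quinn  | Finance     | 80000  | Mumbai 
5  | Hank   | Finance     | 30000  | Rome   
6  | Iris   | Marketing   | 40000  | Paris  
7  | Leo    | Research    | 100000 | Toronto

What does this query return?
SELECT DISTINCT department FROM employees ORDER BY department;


All 'department' values (row order): Engineering, Engineering, Engineering, Finance, Finance, Marketing, Research
Removing duplicates leaves 4 unique value(s).

4 values:
Engineering
Finance
Marketing
Research


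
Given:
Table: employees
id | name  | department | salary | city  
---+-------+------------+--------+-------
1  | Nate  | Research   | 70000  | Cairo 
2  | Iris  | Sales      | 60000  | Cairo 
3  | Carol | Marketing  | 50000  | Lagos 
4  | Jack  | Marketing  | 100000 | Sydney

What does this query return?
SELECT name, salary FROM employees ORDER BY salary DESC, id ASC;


Sorting by salary DESC, then id ASC for ties

4 rows:
Jack, 100000
Nate, 70000
Iris, 60000
Carol, 50000


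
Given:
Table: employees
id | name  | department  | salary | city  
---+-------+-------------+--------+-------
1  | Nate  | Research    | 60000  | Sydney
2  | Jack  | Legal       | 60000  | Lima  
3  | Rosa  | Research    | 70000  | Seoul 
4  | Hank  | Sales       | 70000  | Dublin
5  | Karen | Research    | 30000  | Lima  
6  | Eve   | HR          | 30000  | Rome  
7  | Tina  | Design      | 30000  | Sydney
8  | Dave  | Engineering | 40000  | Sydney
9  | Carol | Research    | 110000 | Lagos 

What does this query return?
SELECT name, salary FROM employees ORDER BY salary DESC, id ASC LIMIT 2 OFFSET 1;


Sort by salary DESC (id ASC tiebreak), then skip 1 and take 2
Rows 2 through 3

2 rows:
Rosa, 70000
Hank, 70000


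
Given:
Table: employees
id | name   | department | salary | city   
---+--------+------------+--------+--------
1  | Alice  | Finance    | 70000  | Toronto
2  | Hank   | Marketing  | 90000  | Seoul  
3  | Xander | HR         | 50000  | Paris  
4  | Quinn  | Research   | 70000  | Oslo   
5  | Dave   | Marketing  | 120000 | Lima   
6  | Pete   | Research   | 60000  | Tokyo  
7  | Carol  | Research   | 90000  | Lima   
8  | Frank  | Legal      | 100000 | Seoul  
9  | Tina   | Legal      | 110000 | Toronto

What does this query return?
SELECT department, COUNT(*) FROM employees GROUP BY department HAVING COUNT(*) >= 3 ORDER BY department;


Groups with count >= 3:
  Research: 3 -> PASS
  Finance: 1 -> filtered out
  HR: 1 -> filtered out
  Legal: 2 -> filtered out
  Marketing: 2 -> filtered out


1 groups:
Research, 3


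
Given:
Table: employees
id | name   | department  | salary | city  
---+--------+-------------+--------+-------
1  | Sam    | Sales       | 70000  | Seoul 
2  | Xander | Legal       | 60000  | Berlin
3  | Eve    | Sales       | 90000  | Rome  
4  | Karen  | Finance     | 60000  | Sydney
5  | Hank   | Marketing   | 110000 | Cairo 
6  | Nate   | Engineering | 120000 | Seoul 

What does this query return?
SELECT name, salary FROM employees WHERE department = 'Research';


Filtering: department = 'Research'
Matching rows: 0

Empty result set (0 rows)


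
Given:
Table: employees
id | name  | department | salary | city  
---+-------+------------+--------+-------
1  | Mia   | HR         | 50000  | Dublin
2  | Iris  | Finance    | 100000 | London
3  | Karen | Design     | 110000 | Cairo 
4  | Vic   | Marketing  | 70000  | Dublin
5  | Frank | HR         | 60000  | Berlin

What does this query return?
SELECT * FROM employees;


SELECT * returns all 5 rows with all columns

5 rows:
1, Mia, HR, 50000, Dublin
2, Iris, Finance, 100000, London
3, Karen, Design, 110000, Cairo
4, Vic, Marketing, 70000, Dublin
5, Frank, HR, 60000, Berlin


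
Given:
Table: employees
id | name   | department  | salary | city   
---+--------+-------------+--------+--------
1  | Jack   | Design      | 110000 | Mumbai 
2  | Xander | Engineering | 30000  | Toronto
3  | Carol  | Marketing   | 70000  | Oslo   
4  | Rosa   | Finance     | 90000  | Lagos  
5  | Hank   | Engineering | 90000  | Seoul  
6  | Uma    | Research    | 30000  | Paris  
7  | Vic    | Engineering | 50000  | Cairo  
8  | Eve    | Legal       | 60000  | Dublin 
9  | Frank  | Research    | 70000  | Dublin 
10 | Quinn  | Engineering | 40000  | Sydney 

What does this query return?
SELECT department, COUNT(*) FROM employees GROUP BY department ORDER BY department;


Assigning each row to its department group:
  Jack -> Design
  Xander -> Engineering
  Carol -> Marketing
  Rosa -> Finance
  Hank -> Engineering
  Uma -> Research
  Vic -> Engineering
  Eve -> Legal
  Frank -> Research
  Quinn -> Engineering


6 groups:
Design, 1
Engineering, 4
Finance, 1
Legal, 1
Marketing, 1
Research, 2


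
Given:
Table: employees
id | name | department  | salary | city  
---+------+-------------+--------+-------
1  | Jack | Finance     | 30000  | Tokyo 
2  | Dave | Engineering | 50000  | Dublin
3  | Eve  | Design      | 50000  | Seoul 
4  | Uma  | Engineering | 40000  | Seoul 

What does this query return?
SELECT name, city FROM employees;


Projecting columns: name, city

4 rows:
Jack, Tokyo
Dave, Dublin
Eve, Seoul
Uma, Seoul


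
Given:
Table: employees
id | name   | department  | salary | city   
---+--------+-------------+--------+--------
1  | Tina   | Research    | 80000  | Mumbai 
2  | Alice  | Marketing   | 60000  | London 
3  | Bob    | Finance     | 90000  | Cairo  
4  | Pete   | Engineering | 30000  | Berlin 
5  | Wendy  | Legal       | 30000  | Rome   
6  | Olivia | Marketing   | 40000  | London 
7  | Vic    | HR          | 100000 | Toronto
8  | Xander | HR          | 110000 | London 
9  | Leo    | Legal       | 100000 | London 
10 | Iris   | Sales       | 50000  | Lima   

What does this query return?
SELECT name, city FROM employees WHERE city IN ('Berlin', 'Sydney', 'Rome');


Filtering: city IN ('Berlin', 'Sydney', 'Rome')
Matching: 2 rows

2 rows:
Pete, Berlin
Wendy, Rome


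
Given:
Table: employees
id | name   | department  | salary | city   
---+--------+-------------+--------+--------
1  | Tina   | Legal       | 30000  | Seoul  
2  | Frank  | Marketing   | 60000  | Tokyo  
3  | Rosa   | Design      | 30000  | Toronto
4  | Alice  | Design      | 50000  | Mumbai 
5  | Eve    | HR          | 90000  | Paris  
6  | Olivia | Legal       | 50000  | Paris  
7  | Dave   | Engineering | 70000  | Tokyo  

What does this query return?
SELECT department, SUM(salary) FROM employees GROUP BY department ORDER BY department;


Summing salary within each department:
  Design: 30000 + 50000 = 80000
  Engineering: 70000 = 70000
  HR: 90000 = 90000
  Legal: 30000 + 50000 = 80000
  Marketing: 60000 = 60000


5 groups:
Design, 80000
Engineering, 70000
HR, 90000
Legal, 80000
Marketing, 60000


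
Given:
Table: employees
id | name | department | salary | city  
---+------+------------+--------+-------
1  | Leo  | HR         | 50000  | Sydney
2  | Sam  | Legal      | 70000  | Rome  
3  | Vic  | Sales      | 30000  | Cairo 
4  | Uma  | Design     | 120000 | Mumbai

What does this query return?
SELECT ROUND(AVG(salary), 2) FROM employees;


SUM(salary) = 270000
COUNT = 4
ROUND(AVG, 2) = ROUND(270000 / 4, 2) = 67500.0

67500.0


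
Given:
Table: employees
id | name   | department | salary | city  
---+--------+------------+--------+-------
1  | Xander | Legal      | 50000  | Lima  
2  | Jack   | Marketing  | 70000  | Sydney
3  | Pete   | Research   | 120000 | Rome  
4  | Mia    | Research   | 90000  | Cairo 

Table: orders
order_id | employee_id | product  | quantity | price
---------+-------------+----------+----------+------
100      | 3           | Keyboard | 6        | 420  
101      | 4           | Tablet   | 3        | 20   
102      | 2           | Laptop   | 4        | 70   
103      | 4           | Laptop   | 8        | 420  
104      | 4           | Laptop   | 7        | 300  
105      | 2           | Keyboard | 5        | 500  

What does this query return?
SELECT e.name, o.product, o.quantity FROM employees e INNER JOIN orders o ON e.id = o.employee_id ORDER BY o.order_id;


Joining employees.id = orders.employee_id:
  employee Pete (id=3) -> order Keyboard
  employee Mia (id=4) -> order Tablet
  employee Jack (id=2) -> order Laptop
  employee Mia (id=4) -> order Laptop
  employee Mia (id=4) -> order Laptop
  employee Jack (id=2) -> order Keyboard


6 rows:
Pete, Keyboard, 6
Mia, Tablet, 3
Jack, Laptop, 4
Mia, Laptop, 8
Mia, Laptop, 7
Jack, Keyboard, 5


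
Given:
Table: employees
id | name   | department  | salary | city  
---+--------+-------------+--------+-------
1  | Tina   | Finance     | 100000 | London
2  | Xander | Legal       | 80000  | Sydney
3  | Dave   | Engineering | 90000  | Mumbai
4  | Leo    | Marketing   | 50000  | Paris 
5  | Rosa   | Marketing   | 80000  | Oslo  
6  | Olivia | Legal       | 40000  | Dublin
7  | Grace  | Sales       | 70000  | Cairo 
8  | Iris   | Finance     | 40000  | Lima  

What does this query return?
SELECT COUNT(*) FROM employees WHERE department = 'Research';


Counting rows where department = 'Research'


0


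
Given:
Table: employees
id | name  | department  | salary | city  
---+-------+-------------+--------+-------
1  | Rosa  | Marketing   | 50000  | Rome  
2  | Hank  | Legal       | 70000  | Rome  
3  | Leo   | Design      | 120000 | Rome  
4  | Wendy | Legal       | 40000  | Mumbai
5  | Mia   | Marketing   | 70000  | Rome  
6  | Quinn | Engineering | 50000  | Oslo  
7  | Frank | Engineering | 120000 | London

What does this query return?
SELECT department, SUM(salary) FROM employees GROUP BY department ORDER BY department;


Summing salary within each department:
  Design: 120000 = 120000
  Engineering: 50000 + 120000 = 170000
  Legal: 70000 + 40000 = 110000
  Marketing: 50000 + 70000 = 120000


4 groups:
Design, 120000
Engineering, 170000
Legal, 110000
Marketing, 120000


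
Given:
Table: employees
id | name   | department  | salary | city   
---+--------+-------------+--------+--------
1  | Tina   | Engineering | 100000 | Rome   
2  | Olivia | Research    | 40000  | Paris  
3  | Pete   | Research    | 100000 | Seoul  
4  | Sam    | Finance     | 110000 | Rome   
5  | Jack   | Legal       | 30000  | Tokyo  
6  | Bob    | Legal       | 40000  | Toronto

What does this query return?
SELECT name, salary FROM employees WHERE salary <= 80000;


Filtering: salary <= 80000
Matching: 3 rows

3 rows:
Olivia, 40000
Jack, 30000
Bob, 40000


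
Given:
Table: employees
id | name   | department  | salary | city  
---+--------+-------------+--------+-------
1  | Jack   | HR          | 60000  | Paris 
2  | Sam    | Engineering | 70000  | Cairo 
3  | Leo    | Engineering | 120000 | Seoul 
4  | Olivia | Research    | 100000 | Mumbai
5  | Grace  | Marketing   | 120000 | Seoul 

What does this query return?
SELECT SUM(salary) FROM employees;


SUM(salary) = 60000 + 70000 + 120000 + 100000 + 120000 = 470000

470000


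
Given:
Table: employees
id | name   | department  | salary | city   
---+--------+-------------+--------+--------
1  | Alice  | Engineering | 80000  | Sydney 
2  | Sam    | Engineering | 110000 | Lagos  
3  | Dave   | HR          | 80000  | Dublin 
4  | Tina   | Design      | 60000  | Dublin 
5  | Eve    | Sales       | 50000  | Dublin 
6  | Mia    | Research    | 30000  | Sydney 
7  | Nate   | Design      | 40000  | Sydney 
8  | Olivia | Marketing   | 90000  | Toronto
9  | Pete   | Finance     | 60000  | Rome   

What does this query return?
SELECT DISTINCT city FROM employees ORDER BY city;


All 'city' values (row order): Sydney, Lagos, Dublin, Dublin, Dublin, Sydney, Sydney, Toronto, Rome
Removing duplicates leaves 5 unique value(s).

5 values:
Dublin
Lagos
Rome
Sydney
Toronto


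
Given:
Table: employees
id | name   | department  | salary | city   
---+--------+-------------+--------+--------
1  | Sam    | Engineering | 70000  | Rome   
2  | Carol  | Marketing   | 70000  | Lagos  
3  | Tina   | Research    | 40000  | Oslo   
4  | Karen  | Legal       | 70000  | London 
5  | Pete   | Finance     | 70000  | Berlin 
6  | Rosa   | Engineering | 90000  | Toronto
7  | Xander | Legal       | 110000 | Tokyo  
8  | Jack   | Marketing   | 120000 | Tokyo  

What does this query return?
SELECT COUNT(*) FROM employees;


COUNT(*) counts all rows

8


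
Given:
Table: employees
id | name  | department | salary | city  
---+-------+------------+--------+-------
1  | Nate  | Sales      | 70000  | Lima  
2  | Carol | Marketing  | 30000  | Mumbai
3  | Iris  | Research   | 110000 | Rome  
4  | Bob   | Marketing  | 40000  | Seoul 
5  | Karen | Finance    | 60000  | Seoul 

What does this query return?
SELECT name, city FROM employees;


Projecting columns: name, city

5 rows:
Nate, Lima
Carol, Mumbai
Iris, Rome
Bob, Seoul
Karen, Seoul


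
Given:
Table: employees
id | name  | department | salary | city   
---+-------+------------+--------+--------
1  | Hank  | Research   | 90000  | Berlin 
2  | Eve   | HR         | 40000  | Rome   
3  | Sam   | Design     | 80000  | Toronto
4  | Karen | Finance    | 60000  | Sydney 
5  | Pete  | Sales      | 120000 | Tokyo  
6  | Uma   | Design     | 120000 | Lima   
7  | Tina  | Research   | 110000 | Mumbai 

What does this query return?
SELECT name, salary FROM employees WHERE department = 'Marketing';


Filtering: department = 'Marketing'
Matching rows: 0

Empty result set (0 rows)


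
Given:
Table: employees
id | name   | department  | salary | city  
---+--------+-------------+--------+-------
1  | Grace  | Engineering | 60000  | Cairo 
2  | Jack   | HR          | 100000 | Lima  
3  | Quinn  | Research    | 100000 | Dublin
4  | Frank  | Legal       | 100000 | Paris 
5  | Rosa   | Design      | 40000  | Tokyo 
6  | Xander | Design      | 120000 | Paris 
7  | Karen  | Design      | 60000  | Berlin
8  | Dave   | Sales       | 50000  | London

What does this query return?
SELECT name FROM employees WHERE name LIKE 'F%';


LIKE 'F%' matches names starting with 'F'
Matching: 1

1 rows:
Frank


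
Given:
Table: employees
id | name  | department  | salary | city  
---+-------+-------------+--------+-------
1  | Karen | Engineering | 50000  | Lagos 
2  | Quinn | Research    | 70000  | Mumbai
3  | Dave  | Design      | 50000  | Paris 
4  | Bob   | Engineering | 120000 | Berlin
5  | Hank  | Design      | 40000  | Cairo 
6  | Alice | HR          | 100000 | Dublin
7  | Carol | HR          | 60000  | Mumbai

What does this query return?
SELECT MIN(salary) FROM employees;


Salaries: 50000, 70000, 50000, 120000, 40000, 100000, 60000
MIN = 40000

40000


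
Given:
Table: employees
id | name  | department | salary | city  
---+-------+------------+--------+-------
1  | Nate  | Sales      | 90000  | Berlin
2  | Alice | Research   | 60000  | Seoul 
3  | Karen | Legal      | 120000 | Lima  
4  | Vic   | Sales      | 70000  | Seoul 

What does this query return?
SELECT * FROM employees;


SELECT * returns all 4 rows with all columns

4 rows:
1, Nate, Sales, 90000, Berlin
2, Alice, Research, 60000, Seoul
3, Karen, Legal, 120000, Lima
4, Vic, Sales, 70000, Seoul


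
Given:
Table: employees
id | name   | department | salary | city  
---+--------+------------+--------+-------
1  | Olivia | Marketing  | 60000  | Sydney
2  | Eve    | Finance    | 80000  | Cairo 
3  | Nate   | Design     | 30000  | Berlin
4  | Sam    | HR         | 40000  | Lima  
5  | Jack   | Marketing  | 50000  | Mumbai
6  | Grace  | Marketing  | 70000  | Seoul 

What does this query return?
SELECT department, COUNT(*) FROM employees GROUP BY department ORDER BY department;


Assigning each row to its department group:
  Olivia -> Marketing
  Eve -> Finance
  Nate -> Design
  Sam -> HR
  Jack -> Marketing
  Grace -> Marketing


4 groups:
Design, 1
Finance, 1
HR, 1
Marketing, 3


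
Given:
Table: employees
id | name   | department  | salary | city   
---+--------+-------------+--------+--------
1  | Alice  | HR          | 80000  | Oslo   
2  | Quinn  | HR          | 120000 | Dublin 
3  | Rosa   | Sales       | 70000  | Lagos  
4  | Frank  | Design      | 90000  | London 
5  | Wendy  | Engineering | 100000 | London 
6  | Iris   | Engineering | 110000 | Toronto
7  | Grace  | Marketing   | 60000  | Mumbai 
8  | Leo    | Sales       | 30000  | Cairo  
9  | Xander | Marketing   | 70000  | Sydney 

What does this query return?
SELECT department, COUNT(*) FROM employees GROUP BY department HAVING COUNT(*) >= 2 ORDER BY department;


Groups with count >= 2:
  Engineering: 2 -> PASS
  HR: 2 -> PASS
  Marketing: 2 -> PASS
  Sales: 2 -> PASS
  Design: 1 -> filtered out


4 groups:
Engineering, 2
HR, 2
Marketing, 2
Sales, 2


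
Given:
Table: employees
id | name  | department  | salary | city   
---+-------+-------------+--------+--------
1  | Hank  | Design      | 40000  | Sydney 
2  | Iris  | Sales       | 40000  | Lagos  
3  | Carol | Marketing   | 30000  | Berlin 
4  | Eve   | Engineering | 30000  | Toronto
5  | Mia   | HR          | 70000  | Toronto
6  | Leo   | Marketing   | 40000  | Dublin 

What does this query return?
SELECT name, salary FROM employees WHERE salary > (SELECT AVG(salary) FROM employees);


Subquery: AVG(salary) = 41666.67
Filtering: salary > 41666.67
  Mia (70000) -> MATCH


1 rows:
Mia, 70000


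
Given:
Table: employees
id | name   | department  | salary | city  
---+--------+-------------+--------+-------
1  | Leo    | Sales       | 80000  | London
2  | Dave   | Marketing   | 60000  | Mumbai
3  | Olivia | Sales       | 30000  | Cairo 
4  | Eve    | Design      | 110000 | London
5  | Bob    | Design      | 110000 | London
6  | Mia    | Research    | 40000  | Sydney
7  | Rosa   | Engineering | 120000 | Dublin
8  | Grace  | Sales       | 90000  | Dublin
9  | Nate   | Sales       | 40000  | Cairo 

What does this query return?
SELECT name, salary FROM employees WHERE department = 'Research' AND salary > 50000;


Filtering: department = 'Research' AND salary > 50000
Matching: 0 rows

Empty result set (0 rows)


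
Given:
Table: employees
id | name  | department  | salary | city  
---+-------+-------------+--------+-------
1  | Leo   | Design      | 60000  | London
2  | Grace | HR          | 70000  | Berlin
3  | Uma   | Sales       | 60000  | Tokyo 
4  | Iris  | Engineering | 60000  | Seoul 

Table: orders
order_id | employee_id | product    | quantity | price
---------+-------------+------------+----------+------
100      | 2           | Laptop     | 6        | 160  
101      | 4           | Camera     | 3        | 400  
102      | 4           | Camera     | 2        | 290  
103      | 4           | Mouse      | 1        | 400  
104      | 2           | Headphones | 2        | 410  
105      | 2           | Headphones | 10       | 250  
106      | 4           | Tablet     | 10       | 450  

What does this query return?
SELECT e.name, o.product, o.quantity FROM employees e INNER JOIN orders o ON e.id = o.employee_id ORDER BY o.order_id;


Joining employees.id = orders.employee_id:
  employee Grace (id=2) -> order Laptop
  employee Iris (id=4) -> order Camera
  employee Iris (id=4) -> order Camera
  employee Iris (id=4) -> order Mouse
  employee Grace (id=2) -> order Headphones
  employee Grace (id=2) -> order Headphones
  employee Iris (id=4) -> order Tablet


7 rows:
Grace, Laptop, 6
Iris, Camera, 3
Iris, Camera, 2
Iris, Mouse, 1
Grace, Headphones, 2
Grace, Headphones, 10
Iris, Tablet, 10


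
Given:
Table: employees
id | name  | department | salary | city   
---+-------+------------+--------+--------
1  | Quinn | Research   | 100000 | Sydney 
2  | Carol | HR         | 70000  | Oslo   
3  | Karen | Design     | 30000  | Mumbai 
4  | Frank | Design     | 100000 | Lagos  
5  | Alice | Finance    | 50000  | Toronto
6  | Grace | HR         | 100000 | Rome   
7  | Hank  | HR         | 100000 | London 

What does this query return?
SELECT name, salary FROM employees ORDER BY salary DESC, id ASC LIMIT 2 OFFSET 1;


Sort by salary DESC (id ASC tiebreak), then skip 1 and take 2
Rows 2 through 3

2 rows:
Frank, 100000
Grace, 100000


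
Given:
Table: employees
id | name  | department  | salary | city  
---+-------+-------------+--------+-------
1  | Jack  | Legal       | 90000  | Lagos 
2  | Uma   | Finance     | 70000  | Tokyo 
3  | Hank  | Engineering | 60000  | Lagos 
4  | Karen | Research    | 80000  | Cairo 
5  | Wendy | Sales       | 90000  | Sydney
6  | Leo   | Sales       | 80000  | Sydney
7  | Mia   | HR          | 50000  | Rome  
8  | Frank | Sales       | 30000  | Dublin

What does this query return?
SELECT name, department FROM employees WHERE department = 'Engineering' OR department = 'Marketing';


Filtering: department = 'Engineering' OR 'Marketing'
Matching: 1 rows

1 rows:
Hank, Engineering


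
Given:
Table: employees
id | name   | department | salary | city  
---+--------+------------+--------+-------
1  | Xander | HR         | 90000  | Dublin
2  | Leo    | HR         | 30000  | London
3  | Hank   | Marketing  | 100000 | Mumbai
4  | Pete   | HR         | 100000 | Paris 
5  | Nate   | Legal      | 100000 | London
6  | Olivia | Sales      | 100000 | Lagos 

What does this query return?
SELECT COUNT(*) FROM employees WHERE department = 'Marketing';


Counting rows where department = 'Marketing'
  Hank -> MATCH


1


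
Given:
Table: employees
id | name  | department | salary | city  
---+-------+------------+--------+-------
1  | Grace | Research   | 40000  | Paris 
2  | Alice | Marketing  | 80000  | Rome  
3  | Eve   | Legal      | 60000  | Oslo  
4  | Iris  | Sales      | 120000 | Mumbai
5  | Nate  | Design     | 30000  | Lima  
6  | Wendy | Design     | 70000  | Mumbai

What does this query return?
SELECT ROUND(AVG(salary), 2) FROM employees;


SUM(salary) = 400000
COUNT = 6
ROUND(AVG, 2) = ROUND(400000 / 6, 2) = 66666.67

66666.67


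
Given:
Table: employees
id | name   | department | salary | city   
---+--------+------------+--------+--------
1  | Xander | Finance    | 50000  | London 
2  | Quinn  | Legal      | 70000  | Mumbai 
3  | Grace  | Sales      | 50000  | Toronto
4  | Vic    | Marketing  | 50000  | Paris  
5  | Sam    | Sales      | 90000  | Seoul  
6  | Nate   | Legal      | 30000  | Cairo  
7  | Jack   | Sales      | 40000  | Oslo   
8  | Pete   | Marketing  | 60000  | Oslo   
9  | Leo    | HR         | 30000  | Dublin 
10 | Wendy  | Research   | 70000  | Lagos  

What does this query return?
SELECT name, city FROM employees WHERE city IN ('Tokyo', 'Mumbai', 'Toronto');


Filtering: city IN ('Tokyo', 'Mumbai', 'Toronto')
Matching: 2 rows

2 rows:
Quinn, Mumbai
Grace, Toronto


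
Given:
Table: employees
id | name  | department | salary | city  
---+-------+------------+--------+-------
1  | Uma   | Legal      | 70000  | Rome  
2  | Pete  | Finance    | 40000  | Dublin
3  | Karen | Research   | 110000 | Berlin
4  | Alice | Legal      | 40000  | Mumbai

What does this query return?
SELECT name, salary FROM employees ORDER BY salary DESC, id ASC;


Sorting by salary DESC, then id ASC for ties

4 rows:
Karen, 110000
Uma, 70000
Pete, 40000
Alice, 40000


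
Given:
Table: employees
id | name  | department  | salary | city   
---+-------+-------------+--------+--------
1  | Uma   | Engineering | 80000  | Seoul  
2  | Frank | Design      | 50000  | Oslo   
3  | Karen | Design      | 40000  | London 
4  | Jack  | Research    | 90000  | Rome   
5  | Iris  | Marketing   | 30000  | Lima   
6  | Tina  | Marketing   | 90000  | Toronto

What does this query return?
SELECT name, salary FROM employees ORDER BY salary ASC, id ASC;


Sorting by salary ASC, then id ASC for ties

6 rows:
Iris, 30000
Karen, 40000
Frank, 50000
Uma, 80000
Jack, 90000
Tina, 90000


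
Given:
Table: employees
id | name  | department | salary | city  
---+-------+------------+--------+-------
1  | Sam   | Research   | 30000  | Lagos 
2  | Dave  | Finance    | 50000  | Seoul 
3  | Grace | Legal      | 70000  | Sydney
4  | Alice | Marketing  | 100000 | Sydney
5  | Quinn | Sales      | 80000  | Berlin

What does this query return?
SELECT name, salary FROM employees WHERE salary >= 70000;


Filtering: salary >= 70000
Matching: 3 rows

3 rows:
Grace, 70000
Alice, 100000
Quinn, 80000


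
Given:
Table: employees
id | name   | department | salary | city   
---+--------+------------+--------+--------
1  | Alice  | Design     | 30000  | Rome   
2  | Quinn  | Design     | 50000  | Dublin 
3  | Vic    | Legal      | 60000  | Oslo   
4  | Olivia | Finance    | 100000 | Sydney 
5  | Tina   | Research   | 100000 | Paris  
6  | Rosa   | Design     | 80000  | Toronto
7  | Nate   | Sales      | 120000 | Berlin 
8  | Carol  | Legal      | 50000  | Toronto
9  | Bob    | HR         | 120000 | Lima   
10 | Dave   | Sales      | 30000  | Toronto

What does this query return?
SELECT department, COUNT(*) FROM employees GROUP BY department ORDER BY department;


Assigning each row to its department group:
  Alice -> Design
  Quinn -> Design
  Vic -> Legal
  Olivia -> Finance
  Tina -> Research
  Rosa -> Design
  Nate -> Sales
  Carol -> Legal
  Bob -> HR
  Dave -> Sales


6 groups:
Design, 3
Finance, 1
HR, 1
Legal, 2
Research, 1
Sales, 2


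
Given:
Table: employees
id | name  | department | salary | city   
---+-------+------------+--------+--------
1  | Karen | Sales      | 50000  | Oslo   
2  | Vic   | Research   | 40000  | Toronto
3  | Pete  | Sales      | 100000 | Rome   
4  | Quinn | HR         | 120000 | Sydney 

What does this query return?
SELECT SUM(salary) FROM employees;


SUM(salary) = 50000 + 40000 + 100000 + 120000 = 310000

310000


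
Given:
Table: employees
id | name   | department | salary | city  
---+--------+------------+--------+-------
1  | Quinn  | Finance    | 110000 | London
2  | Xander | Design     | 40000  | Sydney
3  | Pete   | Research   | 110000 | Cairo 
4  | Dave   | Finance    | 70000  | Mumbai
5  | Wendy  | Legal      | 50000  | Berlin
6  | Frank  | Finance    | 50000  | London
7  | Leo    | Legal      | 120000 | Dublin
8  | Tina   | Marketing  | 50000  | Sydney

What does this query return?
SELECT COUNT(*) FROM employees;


COUNT(*) counts all rows

8


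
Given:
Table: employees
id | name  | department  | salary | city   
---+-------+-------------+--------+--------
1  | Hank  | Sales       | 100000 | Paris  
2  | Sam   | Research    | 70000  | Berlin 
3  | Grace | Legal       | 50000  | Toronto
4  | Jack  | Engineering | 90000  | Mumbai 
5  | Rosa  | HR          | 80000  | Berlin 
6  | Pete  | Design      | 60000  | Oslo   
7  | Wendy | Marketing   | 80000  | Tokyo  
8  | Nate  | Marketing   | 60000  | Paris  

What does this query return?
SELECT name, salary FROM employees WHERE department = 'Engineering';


Filtering: department = 'Engineering'
Matching rows: 1

1 rows:
Jack, 90000


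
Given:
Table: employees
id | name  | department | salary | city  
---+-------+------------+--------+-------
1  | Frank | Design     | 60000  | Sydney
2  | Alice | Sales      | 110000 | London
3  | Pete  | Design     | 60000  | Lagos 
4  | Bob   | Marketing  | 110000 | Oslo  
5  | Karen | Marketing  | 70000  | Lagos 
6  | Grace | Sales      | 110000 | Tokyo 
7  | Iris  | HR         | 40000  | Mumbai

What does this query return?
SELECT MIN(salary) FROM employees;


Salaries: 60000, 110000, 60000, 110000, 70000, 110000, 40000
MIN = 40000

40000


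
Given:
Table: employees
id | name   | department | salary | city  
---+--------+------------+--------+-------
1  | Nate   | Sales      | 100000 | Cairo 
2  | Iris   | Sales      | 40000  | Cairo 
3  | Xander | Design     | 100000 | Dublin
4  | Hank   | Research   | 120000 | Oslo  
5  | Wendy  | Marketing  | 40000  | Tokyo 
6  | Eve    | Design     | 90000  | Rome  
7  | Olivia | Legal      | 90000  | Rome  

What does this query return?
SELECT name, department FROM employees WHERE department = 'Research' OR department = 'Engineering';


Filtering: department = 'Research' OR 'Engineering'
Matching: 1 rows

1 rows:
Hank, Research


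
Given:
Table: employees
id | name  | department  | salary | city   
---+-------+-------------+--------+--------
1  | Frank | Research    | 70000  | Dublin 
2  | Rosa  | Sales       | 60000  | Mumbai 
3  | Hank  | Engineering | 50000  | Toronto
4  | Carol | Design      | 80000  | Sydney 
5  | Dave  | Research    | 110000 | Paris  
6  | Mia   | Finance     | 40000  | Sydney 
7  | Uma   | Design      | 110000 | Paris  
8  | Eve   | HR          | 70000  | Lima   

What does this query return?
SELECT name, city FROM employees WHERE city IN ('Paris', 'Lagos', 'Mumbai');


Filtering: city IN ('Paris', 'Lagos', 'Mumbai')
Matching: 3 rows

3 rows:
Rosa, Mumbai
Dave, Paris
Uma, Paris


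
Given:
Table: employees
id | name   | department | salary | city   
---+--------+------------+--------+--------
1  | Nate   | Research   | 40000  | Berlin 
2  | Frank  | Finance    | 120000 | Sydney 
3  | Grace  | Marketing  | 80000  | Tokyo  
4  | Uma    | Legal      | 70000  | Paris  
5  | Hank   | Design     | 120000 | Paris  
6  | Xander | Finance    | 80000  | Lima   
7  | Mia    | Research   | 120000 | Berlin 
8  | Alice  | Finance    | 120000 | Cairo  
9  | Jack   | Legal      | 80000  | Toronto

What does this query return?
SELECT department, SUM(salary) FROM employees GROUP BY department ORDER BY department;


Summing salary within each department:
  Design: 120000 = 120000
  Finance: 120000 + 80000 + 120000 = 320000
  Legal: 70000 + 80000 = 150000
  Marketing: 80000 = 80000
  Research: 40000 + 120000 = 160000


5 groups:
Design, 120000
Finance, 320000
Legal, 150000
Marketing, 80000
Research, 160000


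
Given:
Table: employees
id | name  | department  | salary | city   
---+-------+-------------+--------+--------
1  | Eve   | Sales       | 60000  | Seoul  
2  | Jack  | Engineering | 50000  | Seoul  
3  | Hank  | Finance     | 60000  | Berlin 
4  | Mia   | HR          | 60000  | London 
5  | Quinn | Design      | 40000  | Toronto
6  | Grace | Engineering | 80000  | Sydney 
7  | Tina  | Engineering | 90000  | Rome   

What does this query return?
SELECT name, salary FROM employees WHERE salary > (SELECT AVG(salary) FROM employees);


Subquery: AVG(salary) = 62857.14
Filtering: salary > 62857.14
  Grace (80000) -> MATCH
  Tina (90000) -> MATCH


2 rows:
Grace, 80000
Tina, 90000


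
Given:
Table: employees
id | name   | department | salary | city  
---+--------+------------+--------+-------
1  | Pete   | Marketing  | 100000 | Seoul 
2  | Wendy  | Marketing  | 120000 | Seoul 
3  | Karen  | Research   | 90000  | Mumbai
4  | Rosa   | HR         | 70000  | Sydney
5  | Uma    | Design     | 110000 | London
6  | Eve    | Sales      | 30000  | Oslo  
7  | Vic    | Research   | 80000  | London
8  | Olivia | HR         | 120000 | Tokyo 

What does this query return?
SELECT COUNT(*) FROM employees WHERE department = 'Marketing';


Counting rows where department = 'Marketing'
  Pete -> MATCH
  Wendy -> MATCH


2


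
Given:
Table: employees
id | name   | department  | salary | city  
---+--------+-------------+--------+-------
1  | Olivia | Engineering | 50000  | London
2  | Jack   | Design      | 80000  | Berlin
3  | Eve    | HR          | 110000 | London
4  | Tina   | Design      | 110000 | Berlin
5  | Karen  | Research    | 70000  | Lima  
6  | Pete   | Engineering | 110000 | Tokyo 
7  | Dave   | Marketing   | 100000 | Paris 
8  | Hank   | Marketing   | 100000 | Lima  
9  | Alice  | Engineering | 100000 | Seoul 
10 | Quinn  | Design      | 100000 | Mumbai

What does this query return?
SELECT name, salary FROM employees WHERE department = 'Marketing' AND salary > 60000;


Filtering: department = 'Marketing' AND salary > 60000
Matching: 2 rows

2 rows:
Dave, 100000
Hank, 100000


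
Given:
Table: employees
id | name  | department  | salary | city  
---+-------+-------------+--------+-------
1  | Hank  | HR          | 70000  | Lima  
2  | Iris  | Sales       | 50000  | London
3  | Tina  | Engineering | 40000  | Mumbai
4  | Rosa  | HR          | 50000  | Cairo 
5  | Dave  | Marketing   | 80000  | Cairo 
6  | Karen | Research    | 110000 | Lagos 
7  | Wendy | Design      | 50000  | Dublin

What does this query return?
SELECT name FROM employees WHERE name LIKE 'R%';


LIKE 'R%' matches names starting with 'R'
Matching: 1

1 rows:
Rosa


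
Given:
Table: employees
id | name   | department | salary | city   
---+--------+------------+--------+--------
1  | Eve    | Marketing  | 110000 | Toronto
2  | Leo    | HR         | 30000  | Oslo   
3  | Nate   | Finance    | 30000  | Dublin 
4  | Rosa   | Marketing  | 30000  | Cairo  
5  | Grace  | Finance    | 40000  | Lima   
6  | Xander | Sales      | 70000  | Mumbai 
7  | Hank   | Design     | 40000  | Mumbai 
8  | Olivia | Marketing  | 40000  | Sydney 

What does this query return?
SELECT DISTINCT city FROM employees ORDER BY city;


All 'city' values (row order): Toronto, Oslo, Dublin, Cairo, Lima, Mumbai, Mumbai, Sydney
Removing duplicates leaves 7 unique value(s).

7 values:
Cairo
Dublin
Lima
Mumbai
Oslo
Sydney
Toronto


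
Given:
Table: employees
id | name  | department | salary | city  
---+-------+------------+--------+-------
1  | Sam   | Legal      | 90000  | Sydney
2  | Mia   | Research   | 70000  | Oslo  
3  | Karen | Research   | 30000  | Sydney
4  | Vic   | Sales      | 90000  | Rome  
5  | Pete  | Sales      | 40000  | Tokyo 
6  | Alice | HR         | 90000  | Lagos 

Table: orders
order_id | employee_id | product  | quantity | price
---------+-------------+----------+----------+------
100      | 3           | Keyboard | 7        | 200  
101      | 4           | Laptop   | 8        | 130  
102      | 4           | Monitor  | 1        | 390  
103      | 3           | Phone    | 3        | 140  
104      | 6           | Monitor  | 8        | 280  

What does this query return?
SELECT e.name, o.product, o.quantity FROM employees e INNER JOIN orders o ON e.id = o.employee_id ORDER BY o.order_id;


Joining employees.id = orders.employee_id:
  employee Karen (id=3) -> order Keyboard
  employee Vic (id=4) -> order Laptop
  employee Vic (id=4) -> order Monitor
  employee Karen (id=3) -> order Phone
  employee Alice (id=6) -> order Monitor


5 rows:
Karen, Keyboard, 7
Vic, Laptop, 8
Vic, Monitor, 1
Karen, Phone, 3
Alice, Monitor, 8


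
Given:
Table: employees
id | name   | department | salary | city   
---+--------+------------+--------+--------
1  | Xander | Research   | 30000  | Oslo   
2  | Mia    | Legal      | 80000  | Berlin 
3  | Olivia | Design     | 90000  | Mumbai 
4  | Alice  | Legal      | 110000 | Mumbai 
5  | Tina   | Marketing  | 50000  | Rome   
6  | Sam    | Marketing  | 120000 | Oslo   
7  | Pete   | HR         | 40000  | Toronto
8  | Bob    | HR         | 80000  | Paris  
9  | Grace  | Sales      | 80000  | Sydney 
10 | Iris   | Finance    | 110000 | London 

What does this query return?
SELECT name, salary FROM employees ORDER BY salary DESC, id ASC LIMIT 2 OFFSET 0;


Sort by salary DESC (id ASC tiebreak), then skip 0 and take 2
Rows 1 through 2

2 rows:
Sam, 120000
Alice, 110000


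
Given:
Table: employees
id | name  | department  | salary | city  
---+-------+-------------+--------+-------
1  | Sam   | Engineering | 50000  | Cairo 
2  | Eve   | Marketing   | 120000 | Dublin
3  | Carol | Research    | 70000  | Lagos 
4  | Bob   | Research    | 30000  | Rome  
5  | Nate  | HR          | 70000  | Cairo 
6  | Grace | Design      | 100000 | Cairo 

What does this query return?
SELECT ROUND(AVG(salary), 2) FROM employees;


SUM(salary) = 440000
COUNT = 6
ROUND(AVG, 2) = ROUND(440000 / 6, 2) = 73333.33

73333.33


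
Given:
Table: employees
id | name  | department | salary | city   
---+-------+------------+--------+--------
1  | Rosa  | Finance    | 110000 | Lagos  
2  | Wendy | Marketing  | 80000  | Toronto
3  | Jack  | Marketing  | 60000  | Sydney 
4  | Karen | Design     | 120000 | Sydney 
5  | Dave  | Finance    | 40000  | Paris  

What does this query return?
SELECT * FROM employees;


SELECT * returns all 5 rows with all columns

5 rows:
1, Rosa, Finance, 110000, Lagos
2, Wendy, Marketing, 80000, Toronto
3, Jack, Marketing, 60000, Sydney
4, Karen, Design, 120000, Sydney
5, Dave, Finance, 40000, Paris


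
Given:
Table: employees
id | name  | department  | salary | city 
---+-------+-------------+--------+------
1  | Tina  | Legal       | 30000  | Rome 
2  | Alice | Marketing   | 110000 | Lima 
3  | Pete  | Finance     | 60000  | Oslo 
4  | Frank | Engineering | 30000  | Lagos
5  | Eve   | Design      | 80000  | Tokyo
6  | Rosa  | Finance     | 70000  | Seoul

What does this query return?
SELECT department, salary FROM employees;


Projecting columns: department, salary

6 rows:
Legal, 30000
Marketing, 110000
Finance, 60000
Engineering, 30000
Design, 80000
Finance, 70000


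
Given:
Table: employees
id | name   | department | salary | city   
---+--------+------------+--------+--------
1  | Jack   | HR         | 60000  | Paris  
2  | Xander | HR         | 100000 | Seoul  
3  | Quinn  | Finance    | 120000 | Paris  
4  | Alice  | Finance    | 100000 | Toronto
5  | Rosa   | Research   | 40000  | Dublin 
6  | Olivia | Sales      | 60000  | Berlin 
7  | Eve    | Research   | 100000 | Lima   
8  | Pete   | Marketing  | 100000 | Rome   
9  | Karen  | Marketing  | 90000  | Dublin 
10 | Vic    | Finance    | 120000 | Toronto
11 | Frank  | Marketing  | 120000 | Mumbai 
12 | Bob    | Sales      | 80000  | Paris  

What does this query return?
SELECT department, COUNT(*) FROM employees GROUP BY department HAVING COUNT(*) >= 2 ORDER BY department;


Groups with count >= 2:
  Finance: 3 -> PASS
  HR: 2 -> PASS
  Marketing: 3 -> PASS
  Research: 2 -> PASS
  Sales: 2 -> PASS


5 groups:
Finance, 3
HR, 2
Marketing, 3
Research, 2
Sales, 2


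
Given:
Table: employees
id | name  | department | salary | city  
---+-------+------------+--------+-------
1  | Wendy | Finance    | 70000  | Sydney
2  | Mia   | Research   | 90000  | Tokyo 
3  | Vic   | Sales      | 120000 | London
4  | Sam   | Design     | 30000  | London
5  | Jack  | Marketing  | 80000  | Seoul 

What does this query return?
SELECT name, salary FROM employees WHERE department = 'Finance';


Filtering: department = 'Finance'
Matching rows: 1

1 rows:
Wendy, 70000


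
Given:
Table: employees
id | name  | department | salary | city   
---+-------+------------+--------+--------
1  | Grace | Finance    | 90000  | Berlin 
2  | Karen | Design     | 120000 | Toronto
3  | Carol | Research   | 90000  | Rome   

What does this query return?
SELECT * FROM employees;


SELECT * returns all 3 rows with all columns

3 rows:
1, Grace, Finance, 90000, Berlin
2, Karen, Design, 120000, Toronto
3, Carol, Research, 90000, Rome


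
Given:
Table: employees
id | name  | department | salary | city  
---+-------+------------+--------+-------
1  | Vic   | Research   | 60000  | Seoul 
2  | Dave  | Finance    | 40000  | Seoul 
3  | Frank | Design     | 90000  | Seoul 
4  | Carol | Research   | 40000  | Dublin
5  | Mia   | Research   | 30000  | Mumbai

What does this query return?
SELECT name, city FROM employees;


Projecting columns: name, city

5 rows:
Vic, Seoul
Dave, Seoul
Frank, Seoul
Carol, Dublin
Mia, Mumbai


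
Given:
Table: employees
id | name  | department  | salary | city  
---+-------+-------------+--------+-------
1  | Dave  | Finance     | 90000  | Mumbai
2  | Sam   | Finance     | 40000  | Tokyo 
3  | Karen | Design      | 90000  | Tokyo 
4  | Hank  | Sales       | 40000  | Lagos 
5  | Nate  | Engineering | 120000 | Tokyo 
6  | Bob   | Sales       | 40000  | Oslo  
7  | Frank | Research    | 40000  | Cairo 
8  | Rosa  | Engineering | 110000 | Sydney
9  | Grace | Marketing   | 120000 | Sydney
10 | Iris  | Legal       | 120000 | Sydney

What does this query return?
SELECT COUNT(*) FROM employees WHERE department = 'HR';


Counting rows where department = 'HR'


0
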